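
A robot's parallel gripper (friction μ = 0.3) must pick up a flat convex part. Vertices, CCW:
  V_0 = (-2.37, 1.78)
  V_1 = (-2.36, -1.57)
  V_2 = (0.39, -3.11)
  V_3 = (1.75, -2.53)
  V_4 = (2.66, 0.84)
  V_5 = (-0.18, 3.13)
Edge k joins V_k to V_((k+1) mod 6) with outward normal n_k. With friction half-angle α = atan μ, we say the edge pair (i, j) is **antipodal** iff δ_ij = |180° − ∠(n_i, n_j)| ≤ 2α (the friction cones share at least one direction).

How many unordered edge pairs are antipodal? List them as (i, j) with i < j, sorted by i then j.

α = atan 0.3 = 16.70°;  2α = 33.40°
n_0 = (-1.0000, -0.0030)
n_1 = (-0.4886, -0.8725)
n_2 = (+0.3923, -0.9198)
n_3 = (+0.9654, -0.2607)
n_4 = (+0.6277, +0.7785)
n_5 = (-0.5247, +0.8513)
  (0,1): δ = 119.42°  ·
  (0,2): δ = 67.07°  ·
  (0,3): δ = 15.28°  ✓
  (0,4): δ = 50.95°  ·
  (0,5): δ = 121.48°  ·
  (1,2): δ = 127.65°  ·
  (1,3): δ = 75.86°  ·
  (1,4): δ = 9.63°  ✓
  (1,5): δ = 60.90°  ·
  (2,3): δ = 128.21°  ·
  (2,4): δ = 61.98°  ·
  (2,5): δ = 8.55°  ✓
  (3,4): δ = 113.77°  ·
  (3,5): δ = 43.24°  ·
  (4,5): δ = 109.47°  ·
antipodal pairs: 3

count = 3; pairs: (0,3), (1,4), (2,5)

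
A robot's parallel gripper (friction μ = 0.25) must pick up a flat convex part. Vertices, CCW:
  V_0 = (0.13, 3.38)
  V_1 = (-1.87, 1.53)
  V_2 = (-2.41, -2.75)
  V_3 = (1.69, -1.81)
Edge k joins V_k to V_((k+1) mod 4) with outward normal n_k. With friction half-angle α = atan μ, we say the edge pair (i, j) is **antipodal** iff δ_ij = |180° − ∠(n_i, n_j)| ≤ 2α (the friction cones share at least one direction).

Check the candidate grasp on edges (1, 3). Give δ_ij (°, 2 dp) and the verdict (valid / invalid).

δ = 23.92°, valid

α = atan 0.25 = 14.04°;  2α = 28.07°
edge 1: e_1 = (-0.54, -4.28);  n_1 = (-0.9921, +0.1252)
edge 3: e_3 = (-1.56, +5.19);  n_3 = (+0.9577, +0.2879)
∠(n_1, n_3) = 156.08°
δ = |180° − 156.08°| = 23.92°
23.92° ≤ 2α = 28.07°  →  valid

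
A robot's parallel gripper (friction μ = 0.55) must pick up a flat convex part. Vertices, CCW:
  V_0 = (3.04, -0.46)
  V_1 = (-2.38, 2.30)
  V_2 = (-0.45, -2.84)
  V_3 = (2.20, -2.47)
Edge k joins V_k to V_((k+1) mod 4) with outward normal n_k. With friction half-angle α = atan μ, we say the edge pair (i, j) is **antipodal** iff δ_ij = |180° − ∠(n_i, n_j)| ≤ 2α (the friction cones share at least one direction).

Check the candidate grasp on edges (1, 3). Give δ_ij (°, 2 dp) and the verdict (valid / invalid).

α = atan 0.55 = 28.81°;  2α = 57.62°
edge 1: e_1 = (+1.93, -5.14);  n_1 = (-0.9362, -0.3515)
edge 3: e_3 = (+0.84, +2.01);  n_3 = (+0.9227, -0.3856)
∠(n_1, n_3) = 136.74°
δ = |180° − 136.74°| = 43.26°
43.26° ≤ 2α = 57.62°  →  valid

δ = 43.26°, valid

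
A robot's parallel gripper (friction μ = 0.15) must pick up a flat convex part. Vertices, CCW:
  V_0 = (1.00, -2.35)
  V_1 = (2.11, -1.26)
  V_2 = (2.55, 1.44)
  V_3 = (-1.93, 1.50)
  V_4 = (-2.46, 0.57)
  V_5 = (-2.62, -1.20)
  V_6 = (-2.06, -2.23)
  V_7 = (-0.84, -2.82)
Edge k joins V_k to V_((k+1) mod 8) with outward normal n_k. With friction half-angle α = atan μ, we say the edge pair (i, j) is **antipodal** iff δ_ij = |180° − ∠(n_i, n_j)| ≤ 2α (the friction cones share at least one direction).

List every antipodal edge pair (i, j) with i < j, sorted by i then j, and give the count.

count = 3; pairs: (0,3), (1,4), (2,7)

α = atan 0.15 = 8.53°;  2α = 17.06°
n_0 = (+0.7006, -0.7135)
n_1 = (+0.9870, -0.1608)
n_2 = (+0.0134, +0.9999)
n_3 = (-0.8688, +0.4951)
n_4 = (-0.9959, +0.0900)
n_5 = (-0.8785, -0.4777)
n_6 = (-0.4354, -0.9003)
n_7 = (+0.2475, -0.9689)
  (0,1): δ = 143.73°  ·
  (0,2): δ = 45.25°  ·
  (0,3): δ = 15.84°  ✓
  (0,4): δ = 40.36°  ·
  (0,5): δ = 74.05°  ·
  (0,6): δ = 109.71°  ·
  (0,7): δ = 149.85°  ·
  (1,2): δ = 81.51°  ·
  (1,3): δ = 20.42°  ·
  (1,4): δ = 4.09°  ✓
  (1,5): δ = 37.79°  ·
  (1,6): δ = 73.45°  ·
  (1,7): δ = 113.58°  ·
  (2,3): δ = 118.91°  ·
  (2,4): δ = 94.40°  ·
  (2,5): δ = 60.70°  ·
  (2,6): δ = 25.04°  ·
  (2,7): δ = 15.10°  ✓
  (3,4): δ = 155.49°  ·
  (3,5): δ = 121.79°  ·
  (3,6): δ = 86.13°  ·
  (3,7): δ = 45.99°  ·
  (4,5): δ = 146.30°  ·
  (4,6): δ = 110.64°  ·
  (4,7): δ = 70.51°  ·
  (5,6): δ = 144.34°  ·
  (5,7): δ = 104.20°  ·
  (6,7): δ = 139.86°  ·
antipodal pairs: 3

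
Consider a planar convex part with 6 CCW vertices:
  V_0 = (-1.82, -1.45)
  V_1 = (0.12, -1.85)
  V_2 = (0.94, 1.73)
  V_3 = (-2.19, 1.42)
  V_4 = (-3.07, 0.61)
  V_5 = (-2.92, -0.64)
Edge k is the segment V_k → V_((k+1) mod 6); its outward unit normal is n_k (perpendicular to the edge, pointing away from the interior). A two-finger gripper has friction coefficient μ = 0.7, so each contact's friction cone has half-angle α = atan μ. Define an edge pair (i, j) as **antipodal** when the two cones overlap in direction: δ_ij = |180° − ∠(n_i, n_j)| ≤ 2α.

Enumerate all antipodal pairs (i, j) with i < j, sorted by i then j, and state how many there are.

α = atan 0.7 = 34.99°;  2α = 69.98°
n_0 = (-0.2019, -0.9794)
n_1 = (+0.9748, -0.2233)
n_2 = (-0.0986, +0.9951)
n_3 = (-0.6772, +0.7358)
n_4 = (-0.9929, -0.1191)
n_5 = (-0.5929, -0.8052)
  (0,1): δ = 91.25°  ·
  (0,2): δ = 17.31°  ✓
  (0,3): δ = 54.28°  ✓
  (0,4): δ = 108.49°  ·
  (0,5): δ = 155.28°  ·
  (1,2): δ = 71.44°  ·
  (1,3): δ = 34.47°  ✓
  (1,4): δ = 19.74°  ✓
  (1,5): δ = 66.53°  ✓
  (2,3): δ = 143.03°  ·
  (2,4): δ = 88.81°  ·
  (2,5): δ = 42.02°  ✓
  (3,4): δ = 125.79°  ·
  (3,5): δ = 78.99°  ·
  (4,5): δ = 133.21°  ·
antipodal pairs: 6

count = 6; pairs: (0,2), (0,3), (1,3), (1,4), (1,5), (2,5)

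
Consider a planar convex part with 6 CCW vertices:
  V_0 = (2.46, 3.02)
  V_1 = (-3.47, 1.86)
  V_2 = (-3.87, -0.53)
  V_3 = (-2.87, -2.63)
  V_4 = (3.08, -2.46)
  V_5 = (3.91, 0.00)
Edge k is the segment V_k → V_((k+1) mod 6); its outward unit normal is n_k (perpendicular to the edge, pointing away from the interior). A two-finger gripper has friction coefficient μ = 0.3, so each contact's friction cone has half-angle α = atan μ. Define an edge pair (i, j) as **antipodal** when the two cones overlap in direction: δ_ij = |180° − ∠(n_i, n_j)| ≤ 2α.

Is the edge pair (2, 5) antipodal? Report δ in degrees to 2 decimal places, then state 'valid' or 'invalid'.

α = atan 0.3 = 16.70°;  2α = 33.40°
edge 2: e_2 = (+1.00, -2.10);  n_2 = (-0.9029, -0.4299)
edge 5: e_5 = (-1.45, +3.02);  n_5 = (+0.9015, +0.4328)
∠(n_2, n_5) = 179.82°
δ = |180° − 179.82°| = 0.18°
0.18° ≤ 2α = 33.40°  →  valid

δ = 0.18°, valid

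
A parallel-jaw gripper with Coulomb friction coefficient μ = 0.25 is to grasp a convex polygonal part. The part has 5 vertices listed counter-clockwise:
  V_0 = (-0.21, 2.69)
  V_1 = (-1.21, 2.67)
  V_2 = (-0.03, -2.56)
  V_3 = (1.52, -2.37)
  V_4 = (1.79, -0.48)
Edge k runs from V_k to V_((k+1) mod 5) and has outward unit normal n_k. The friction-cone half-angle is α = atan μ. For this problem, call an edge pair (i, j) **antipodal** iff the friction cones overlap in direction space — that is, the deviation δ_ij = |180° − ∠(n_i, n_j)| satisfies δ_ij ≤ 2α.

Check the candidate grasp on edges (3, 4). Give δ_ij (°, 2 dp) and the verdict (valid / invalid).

δ = 139.62°, invalid

α = atan 0.25 = 14.04°;  2α = 28.07°
edge 3: e_3 = (+0.27, +1.89);  n_3 = (+0.9899, -0.1414)
edge 4: e_4 = (-2.00, +3.17);  n_4 = (+0.8457, +0.5336)
∠(n_3, n_4) = 40.38°
δ = |180° − 40.38°| = 139.62°
139.62° > 2α = 28.07°  →  invalid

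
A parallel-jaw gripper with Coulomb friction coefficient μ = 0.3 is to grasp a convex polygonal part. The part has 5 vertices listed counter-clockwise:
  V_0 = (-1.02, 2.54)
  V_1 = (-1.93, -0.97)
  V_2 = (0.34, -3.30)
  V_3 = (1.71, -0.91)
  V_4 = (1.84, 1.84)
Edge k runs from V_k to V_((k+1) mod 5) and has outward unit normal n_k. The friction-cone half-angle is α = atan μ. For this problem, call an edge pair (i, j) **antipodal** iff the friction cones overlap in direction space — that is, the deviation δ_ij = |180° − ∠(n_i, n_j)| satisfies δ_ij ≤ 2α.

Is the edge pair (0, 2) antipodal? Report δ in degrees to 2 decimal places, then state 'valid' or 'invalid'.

δ = 15.29°, valid

α = atan 0.3 = 16.70°;  2α = 33.40°
edge 0: e_0 = (-0.91, -3.51);  n_0 = (-0.9680, +0.2510)
edge 2: e_2 = (+1.37, +2.39);  n_2 = (+0.8676, -0.4973)
∠(n_0, n_2) = 164.71°
δ = |180° − 164.71°| = 15.29°
15.29° ≤ 2α = 33.40°  →  valid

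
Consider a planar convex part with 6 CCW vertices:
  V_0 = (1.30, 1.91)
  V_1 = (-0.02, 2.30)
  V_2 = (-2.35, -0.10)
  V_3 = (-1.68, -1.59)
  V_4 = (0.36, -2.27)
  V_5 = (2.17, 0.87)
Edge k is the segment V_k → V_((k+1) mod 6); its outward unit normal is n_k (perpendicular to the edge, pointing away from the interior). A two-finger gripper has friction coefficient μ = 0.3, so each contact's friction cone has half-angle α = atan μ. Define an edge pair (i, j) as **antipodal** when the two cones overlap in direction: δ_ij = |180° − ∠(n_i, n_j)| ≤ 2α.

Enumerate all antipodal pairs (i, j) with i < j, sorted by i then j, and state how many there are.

count = 4; pairs: (0,3), (1,4), (2,5), (3,5)

α = atan 0.3 = 16.70°;  2α = 33.40°
n_0 = (+0.2833, +0.9590)
n_1 = (-0.7175, +0.6966)
n_2 = (-0.9120, -0.4101)
n_3 = (-0.3162, -0.9487)
n_4 = (+0.8664, -0.4994)
n_5 = (+0.7670, +0.6416)
  (0,1): δ = 117.69°  ·
  (0,2): δ = 49.33°  ·
  (0,3): δ = 1.97°  ✓
  (0,4): δ = 76.50°  ·
  (0,5): δ = 146.37°  ·
  (1,2): δ = 111.64°  ·
  (1,3): δ = 64.28°  ·
  (1,4): δ = 14.19°  ✓
  (1,5): δ = 84.07°  ·
  (2,3): δ = 132.65°  ·
  (2,4): δ = 54.17°  ·
  (2,5): δ = 15.70°  ✓
  (3,4): δ = 101.53°  ·
  (3,5): δ = 31.65°  ✓
  (4,5): δ = 110.13°  ·
antipodal pairs: 4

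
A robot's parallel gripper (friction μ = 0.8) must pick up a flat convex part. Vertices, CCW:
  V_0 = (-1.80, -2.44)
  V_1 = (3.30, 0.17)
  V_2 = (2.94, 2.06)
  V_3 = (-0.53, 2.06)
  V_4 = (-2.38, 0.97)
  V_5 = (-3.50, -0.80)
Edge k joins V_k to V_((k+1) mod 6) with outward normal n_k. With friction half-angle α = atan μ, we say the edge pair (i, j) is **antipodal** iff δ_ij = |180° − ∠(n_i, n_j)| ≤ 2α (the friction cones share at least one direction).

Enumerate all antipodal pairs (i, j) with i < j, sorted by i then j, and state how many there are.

count = 8; pairs: (0,2), (0,3), (0,4), (1,3), (1,4), (1,5), (2,5), (3,5)

α = atan 0.8 = 38.66°;  2α = 77.32°
n_0 = (+0.4556, -0.8902)
n_1 = (+0.9823, +0.1871)
n_2 = (+0.0000, +1.0000)
n_3 = (-0.5076, +0.8616)
n_4 = (-0.8450, +0.5347)
n_5 = (-0.6943, -0.7197)
  (0,1): δ = 106.32°  ·
  (0,2): δ = 27.10°  ✓
  (0,3): δ = 3.40°  ✓
  (0,4): δ = 30.57°  ✓
  (0,5): δ = 108.93°  ·
  (1,2): δ = 100.78°  ·
  (1,3): δ = 70.28°  ✓
  (1,4): δ = 43.11°  ✓
  (1,5): δ = 35.24°  ✓
  (2,3): δ = 149.49°  ·
  (2,4): δ = 122.32°  ·
  (2,5): δ = 43.97°  ✓
  (3,4): δ = 152.83°  ·
  (3,5): δ = 74.48°  ✓
  (4,5): δ = 101.65°  ·
antipodal pairs: 8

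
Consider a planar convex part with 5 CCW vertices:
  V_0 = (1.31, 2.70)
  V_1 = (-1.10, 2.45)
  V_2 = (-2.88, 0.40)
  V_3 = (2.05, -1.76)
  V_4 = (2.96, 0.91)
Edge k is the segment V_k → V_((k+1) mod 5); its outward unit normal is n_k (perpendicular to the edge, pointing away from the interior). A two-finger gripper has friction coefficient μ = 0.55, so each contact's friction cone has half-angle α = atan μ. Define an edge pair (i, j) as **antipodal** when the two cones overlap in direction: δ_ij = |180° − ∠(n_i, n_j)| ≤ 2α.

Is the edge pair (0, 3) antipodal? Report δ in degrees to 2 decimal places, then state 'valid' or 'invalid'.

α = atan 0.55 = 28.81°;  2α = 57.62°
edge 0: e_0 = (-2.41, -0.25);  n_0 = (-0.1032, +0.9947)
edge 3: e_3 = (+0.91, +2.67);  n_3 = (+0.9465, -0.3226)
∠(n_0, n_3) = 114.74°
δ = |180° − 114.74°| = 65.26°
65.26° > 2α = 57.62°  →  invalid

δ = 65.26°, invalid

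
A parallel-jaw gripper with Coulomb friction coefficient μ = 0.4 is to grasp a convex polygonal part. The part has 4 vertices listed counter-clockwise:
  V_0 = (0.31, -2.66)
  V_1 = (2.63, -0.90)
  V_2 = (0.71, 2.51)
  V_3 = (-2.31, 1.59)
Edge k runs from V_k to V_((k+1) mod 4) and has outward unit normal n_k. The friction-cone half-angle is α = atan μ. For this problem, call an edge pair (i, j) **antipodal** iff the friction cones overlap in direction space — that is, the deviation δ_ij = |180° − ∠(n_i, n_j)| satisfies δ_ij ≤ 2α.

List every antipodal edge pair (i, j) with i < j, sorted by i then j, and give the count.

count = 2; pairs: (0,2), (1,3)

α = atan 0.4 = 21.80°;  2α = 43.60°
n_0 = (+0.6044, -0.7967)
n_1 = (+0.8714, +0.4906)
n_2 = (-0.2914, +0.9566)
n_3 = (-0.8512, -0.5248)
  (0,1): δ = 97.80°  ·
  (0,2): δ = 20.24°  ✓
  (0,3): δ = 84.47°  ·
  (1,2): δ = 102.44°  ·
  (1,3): δ = 2.27°  ✓
  (2,3): δ = 75.29°  ·
antipodal pairs: 2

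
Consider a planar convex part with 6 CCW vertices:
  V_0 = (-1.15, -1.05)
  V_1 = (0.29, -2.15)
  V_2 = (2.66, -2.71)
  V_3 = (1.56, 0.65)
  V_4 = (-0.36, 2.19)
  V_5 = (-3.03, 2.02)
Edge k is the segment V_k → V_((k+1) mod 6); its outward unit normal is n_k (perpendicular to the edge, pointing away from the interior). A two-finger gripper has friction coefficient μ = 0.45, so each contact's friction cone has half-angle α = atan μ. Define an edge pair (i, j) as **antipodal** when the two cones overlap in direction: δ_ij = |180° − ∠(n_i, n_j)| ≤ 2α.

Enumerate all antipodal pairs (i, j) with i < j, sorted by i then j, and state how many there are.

count = 7; pairs: (0,2), (0,3), (0,4), (1,3), (1,4), (2,5), (3,5)

α = atan 0.45 = 24.23°;  2α = 48.46°
n_0 = (-0.6070, -0.7947)
n_1 = (-0.2300, -0.9732)
n_2 = (+0.9504, +0.3111)
n_3 = (+0.6257, +0.7801)
n_4 = (-0.0635, +0.9980)
n_5 = (-0.8528, -0.5222)
  (0,1): δ = 155.92°  ·
  (0,2): δ = 34.50°  ✓
  (0,3): δ = 1.36°  ✓
  (0,4): δ = 41.02°  ✓
  (0,5): δ = 158.86°  ·
  (1,2): δ = 58.58°  ·
  (1,3): δ = 25.44°  ✓
  (1,4): δ = 16.94°  ✓
  (1,5): δ = 134.78°  ·
  (2,3): δ = 146.86°  ·
  (2,4): δ = 104.48°  ·
  (2,5): δ = 13.35°  ✓
  (3,4): δ = 137.62°  ·
  (3,5): δ = 19.79°  ✓
  (4,5): δ = 62.16°  ·
antipodal pairs: 7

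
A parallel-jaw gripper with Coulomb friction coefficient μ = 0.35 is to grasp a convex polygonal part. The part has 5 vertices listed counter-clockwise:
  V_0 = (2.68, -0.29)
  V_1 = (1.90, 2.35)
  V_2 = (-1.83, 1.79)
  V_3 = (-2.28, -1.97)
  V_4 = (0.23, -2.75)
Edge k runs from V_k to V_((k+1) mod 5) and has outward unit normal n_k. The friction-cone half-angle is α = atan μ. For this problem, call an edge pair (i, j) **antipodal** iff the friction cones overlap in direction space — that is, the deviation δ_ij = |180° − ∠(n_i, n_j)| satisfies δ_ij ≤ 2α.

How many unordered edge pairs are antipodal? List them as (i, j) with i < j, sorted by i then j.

count = 4; pairs: (0,2), (1,3), (1,4), (2,4)

α = atan 0.35 = 19.29°;  2α = 38.58°
n_0 = (+0.9590, +0.2833)
n_1 = (-0.1485, +0.9889)
n_2 = (-0.9929, +0.1188)
n_3 = (-0.2968, -0.9550)
n_4 = (+0.7085, -0.7057)
  (0,1): δ = 97.92°  ·
  (0,2): δ = 23.28°  ✓
  (0,3): δ = 56.28°  ·
  (0,4): δ = 118.66°  ·
  (1,2): δ = 105.36°  ·
  (1,3): δ = 25.80°  ✓
  (1,4): δ = 36.58°  ✓
  (2,3): δ = 100.44°  ·
  (2,4): δ = 38.06°  ✓
  (3,4): δ = 117.62°  ·
antipodal pairs: 4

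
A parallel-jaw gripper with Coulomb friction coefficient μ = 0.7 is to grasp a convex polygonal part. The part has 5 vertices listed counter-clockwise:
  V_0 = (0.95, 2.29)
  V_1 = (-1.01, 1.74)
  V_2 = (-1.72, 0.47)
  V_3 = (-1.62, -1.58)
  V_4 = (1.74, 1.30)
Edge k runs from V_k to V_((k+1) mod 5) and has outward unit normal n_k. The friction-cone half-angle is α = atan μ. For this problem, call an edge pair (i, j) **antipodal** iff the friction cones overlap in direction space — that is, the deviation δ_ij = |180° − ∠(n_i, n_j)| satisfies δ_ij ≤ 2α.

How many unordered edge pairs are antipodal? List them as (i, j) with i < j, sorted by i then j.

α = atan 0.7 = 34.99°;  2α = 69.98°
n_0 = (-0.2702, +0.9628)
n_1 = (-0.8729, +0.4880)
n_2 = (-0.9988, -0.0487)
n_3 = (+0.6508, -0.7593)
n_4 = (+0.7816, +0.6237)
  (0,1): δ = 134.88°  ·
  (0,2): δ = 102.88°  ·
  (0,3): δ = 24.93°  ✓
  (0,4): δ = 112.91°  ·
  (1,2): δ = 148.00°  ·
  (1,3): δ = 20.19°  ✓
  (1,4): δ = 67.80°  ✓
  (2,3): δ = 52.19°  ✓
  (2,4): δ = 35.80°  ✓
  (3,4): δ = 92.01°  ·
antipodal pairs: 5

count = 5; pairs: (0,3), (1,3), (1,4), (2,3), (2,4)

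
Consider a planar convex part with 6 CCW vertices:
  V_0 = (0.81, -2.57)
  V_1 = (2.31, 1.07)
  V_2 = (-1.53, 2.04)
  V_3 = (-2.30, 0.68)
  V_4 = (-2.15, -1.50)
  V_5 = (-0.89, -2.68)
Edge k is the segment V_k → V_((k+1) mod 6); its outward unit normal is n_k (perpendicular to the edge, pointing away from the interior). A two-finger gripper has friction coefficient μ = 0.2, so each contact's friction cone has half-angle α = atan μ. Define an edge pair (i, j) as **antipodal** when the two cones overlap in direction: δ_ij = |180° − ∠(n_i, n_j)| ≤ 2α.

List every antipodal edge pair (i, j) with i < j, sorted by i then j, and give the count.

count = 2; pairs: (0,2), (1,5)

α = atan 0.2 = 11.31°;  2α = 22.62°
n_0 = (+0.9246, -0.3810)
n_1 = (+0.2449, +0.9695)
n_2 = (-0.8702, +0.4927)
n_3 = (-0.9976, -0.0686)
n_4 = (-0.6836, -0.7299)
n_5 = (+0.0646, -0.9979)
  (0,1): δ = 81.78°  ·
  (0,2): δ = 7.12°  ✓
  (0,3): δ = 26.33°  ·
  (0,4): δ = 69.27°  ·
  (0,5): δ = 116.10°  ·
  (1,2): δ = 105.34°  ·
  (1,3): δ = 71.89°  ·
  (1,4): δ = 28.95°  ·
  (1,5): δ = 17.88°  ✓
  (2,3): δ = 146.55°  ·
  (2,4): δ = 103.60°  ·
  (2,5): δ = 56.78°  ·
  (3,4): δ = 137.06°  ·
  (3,5): δ = 90.23°  ·
  (4,5): δ = 133.18°  ·
antipodal pairs: 2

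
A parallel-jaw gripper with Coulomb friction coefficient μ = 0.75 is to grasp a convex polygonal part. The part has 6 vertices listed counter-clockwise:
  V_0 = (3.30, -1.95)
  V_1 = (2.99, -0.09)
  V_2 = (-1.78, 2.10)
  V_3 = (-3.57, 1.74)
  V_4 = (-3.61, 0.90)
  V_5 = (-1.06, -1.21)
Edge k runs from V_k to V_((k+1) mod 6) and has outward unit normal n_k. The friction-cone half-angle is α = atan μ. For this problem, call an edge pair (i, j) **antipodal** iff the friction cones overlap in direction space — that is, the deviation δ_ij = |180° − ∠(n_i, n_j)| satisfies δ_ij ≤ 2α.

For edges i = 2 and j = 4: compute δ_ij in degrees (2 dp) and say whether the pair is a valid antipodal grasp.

α = atan 0.75 = 36.87°;  2α = 73.74°
edge 2: e_2 = (-1.79, -0.36);  n_2 = (-0.1972, +0.9804)
edge 4: e_4 = (+2.55, -2.11);  n_4 = (-0.6375, -0.7704)
∠(n_2, n_4) = 129.02°
δ = |180° − 129.02°| = 50.98°
50.98° ≤ 2α = 73.74°  →  valid

δ = 50.98°, valid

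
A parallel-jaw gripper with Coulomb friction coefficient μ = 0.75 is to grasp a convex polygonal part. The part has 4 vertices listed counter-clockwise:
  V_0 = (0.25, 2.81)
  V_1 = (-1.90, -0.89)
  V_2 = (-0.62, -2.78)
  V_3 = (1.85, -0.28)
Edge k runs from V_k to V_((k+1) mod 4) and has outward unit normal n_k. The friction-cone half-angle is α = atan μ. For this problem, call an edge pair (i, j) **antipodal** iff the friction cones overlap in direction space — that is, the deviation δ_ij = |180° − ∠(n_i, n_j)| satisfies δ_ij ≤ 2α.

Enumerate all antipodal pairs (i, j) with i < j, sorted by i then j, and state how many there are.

α = atan 0.75 = 36.87°;  2α = 73.74°
n_0 = (-0.8646, +0.5024)
n_1 = (-0.8280, -0.5608)
n_2 = (+0.7114, -0.7028)
n_3 = (+0.8880, +0.4598)
  (0,1): δ = 115.73°  ·
  (0,2): δ = 14.49°  ✓
  (0,3): δ = 57.54°  ✓
  (1,2): δ = 78.76°  ·
  (1,3): δ = 6.73°  ✓
  (2,3): δ = 107.97°  ·
antipodal pairs: 3

count = 3; pairs: (0,2), (0,3), (1,3)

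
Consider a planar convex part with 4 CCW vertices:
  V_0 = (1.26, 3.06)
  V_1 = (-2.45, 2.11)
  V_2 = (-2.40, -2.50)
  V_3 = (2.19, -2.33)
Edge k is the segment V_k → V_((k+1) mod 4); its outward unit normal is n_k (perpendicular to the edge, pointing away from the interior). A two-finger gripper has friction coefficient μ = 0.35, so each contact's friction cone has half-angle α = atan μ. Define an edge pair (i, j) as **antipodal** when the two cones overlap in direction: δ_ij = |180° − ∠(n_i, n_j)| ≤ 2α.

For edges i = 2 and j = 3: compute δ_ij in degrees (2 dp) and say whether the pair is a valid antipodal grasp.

δ = 82.33°, invalid

α = atan 0.35 = 19.29°;  2α = 38.58°
edge 2: e_2 = (+4.59, +0.17);  n_2 = (+0.0370, -0.9993)
edge 3: e_3 = (-0.93, +5.39);  n_3 = (+0.9854, +0.1700)
∠(n_2, n_3) = 97.67°
δ = |180° − 97.67°| = 82.33°
82.33° > 2α = 38.58°  →  invalid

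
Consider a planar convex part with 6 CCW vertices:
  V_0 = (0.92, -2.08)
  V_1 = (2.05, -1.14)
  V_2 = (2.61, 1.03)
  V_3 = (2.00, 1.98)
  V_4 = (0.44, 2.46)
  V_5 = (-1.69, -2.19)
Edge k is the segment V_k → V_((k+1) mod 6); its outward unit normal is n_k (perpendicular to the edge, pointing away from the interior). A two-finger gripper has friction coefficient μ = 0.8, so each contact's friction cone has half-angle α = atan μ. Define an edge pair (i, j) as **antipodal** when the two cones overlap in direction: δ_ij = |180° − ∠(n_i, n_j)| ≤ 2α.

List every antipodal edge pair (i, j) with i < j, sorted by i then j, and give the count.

α = atan 0.8 = 38.66°;  2α = 77.32°
n_0 = (+0.6395, -0.7688)
n_1 = (+0.9683, -0.2499)
n_2 = (+0.8415, +0.5403)
n_3 = (+0.2941, +0.9558)
n_4 = (-0.9092, +0.4165)
n_5 = (+0.0421, -0.9991)
  (0,1): δ = 144.23°  ·
  (0,2): δ = 97.05°  ·
  (0,3): δ = 56.86°  ✓
  (0,4): δ = 25.63°  ✓
  (0,5): δ = 142.66°  ·
  (1,2): δ = 132.82°  ·
  (1,3): δ = 92.63°  ·
  (1,4): δ = 10.14°  ✓
  (1,5): δ = 106.88°  ·
  (2,3): δ = 139.81°  ·
  (2,4): δ = 57.32°  ✓
  (2,5): δ = 59.71°  ✓
  (3,4): δ = 97.51°  ·
  (3,5): δ = 19.52°  ✓
  (4,5): δ = 62.98°  ✓
antipodal pairs: 7

count = 7; pairs: (0,3), (0,4), (1,4), (2,4), (2,5), (3,5), (4,5)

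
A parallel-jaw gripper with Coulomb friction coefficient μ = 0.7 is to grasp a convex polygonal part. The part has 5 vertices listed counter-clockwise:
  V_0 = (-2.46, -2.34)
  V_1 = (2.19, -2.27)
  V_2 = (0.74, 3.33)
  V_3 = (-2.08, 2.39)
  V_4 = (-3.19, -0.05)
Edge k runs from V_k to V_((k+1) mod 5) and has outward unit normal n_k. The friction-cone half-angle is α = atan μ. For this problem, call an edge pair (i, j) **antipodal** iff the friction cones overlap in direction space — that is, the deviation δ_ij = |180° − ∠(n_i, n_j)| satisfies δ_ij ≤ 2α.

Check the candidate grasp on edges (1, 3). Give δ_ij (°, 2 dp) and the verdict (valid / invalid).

δ = 38.98°, valid

α = atan 0.7 = 34.99°;  2α = 69.98°
edge 1: e_1 = (-1.45, +5.60);  n_1 = (+0.9681, +0.2507)
edge 3: e_3 = (-1.11, -2.44);  n_3 = (-0.9102, +0.4141)
∠(n_1, n_3) = 141.02°
δ = |180° − 141.02°| = 38.98°
38.98° ≤ 2α = 69.98°  →  valid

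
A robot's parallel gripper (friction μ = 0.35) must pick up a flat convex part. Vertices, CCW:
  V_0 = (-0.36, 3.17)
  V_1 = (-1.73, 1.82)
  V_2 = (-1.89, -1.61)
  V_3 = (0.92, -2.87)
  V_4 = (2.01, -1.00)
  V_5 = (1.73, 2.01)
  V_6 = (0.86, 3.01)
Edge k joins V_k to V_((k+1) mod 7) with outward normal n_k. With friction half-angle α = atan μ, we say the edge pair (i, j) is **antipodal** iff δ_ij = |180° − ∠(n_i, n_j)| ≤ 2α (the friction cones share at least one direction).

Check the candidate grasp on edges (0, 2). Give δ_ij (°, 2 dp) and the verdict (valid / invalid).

δ = 68.73°, invalid

α = atan 0.35 = 19.29°;  2α = 38.58°
edge 0: e_0 = (-1.37, -1.35);  n_0 = (-0.7019, +0.7123)
edge 2: e_2 = (+2.81, -1.26);  n_2 = (-0.4091, -0.9125)
∠(n_0, n_2) = 111.27°
δ = |180° − 111.27°| = 68.73°
68.73° > 2α = 38.58°  →  invalid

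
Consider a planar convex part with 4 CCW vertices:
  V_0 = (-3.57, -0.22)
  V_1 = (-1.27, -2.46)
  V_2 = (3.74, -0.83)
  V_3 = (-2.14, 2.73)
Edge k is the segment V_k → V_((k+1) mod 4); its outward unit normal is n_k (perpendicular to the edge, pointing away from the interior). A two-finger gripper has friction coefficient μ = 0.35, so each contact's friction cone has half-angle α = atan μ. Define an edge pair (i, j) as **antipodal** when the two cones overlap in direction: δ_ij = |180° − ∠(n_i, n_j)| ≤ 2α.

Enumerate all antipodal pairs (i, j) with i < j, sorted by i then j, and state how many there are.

α = atan 0.35 = 19.29°;  2α = 38.58°
n_0 = (-0.6977, -0.7164)
n_1 = (+0.3094, -0.9509)
n_2 = (+0.5179, +0.8554)
n_3 = (-0.8999, +0.4362)
  (0,1): δ = 117.73°  ·
  (0,2): δ = 13.05°  ✓
  (0,3): δ = 108.38°  ·
  (1,2): δ = 49.21°  ·
  (1,3): δ = 46.12°  ·
  (2,3): δ = 84.67°  ·
antipodal pairs: 1

count = 1; pairs: (0,2)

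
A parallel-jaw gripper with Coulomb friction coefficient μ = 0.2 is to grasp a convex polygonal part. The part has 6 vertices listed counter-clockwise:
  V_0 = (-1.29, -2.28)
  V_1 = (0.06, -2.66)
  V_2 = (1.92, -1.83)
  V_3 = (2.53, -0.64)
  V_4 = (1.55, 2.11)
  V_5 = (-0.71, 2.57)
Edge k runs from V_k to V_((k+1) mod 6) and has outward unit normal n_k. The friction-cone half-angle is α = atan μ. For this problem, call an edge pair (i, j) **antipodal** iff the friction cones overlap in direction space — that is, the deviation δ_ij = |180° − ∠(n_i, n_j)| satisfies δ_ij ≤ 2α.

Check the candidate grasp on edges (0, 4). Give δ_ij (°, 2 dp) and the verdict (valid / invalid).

α = atan 0.2 = 11.31°;  2α = 22.62°
edge 0: e_0 = (+1.35, -0.38);  n_0 = (-0.2710, -0.9626)
edge 4: e_4 = (-2.26, +0.46);  n_4 = (+0.1995, +0.9799)
∠(n_0, n_4) = 175.78°
δ = |180° − 175.78°| = 4.22°
4.22° ≤ 2α = 22.62°  →  valid

δ = 4.22°, valid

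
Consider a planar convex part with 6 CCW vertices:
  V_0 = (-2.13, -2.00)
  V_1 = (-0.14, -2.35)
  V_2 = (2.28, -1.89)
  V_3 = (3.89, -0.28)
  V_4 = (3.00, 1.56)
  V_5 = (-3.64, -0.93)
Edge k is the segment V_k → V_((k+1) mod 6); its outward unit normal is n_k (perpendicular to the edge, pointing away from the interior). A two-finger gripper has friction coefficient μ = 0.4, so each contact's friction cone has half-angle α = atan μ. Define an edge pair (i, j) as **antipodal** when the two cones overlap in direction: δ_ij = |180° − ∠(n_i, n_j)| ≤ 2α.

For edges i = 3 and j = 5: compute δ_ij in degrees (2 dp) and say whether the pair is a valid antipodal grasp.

δ = 28.87°, valid

α = atan 0.4 = 21.80°;  2α = 43.60°
edge 3: e_3 = (-0.89, +1.84);  n_3 = (+0.9002, +0.4354)
edge 5: e_5 = (+1.51, -1.07);  n_5 = (-0.5782, -0.8159)
∠(n_3, n_5) = 151.13°
δ = |180° − 151.13°| = 28.87°
28.87° ≤ 2α = 43.60°  →  valid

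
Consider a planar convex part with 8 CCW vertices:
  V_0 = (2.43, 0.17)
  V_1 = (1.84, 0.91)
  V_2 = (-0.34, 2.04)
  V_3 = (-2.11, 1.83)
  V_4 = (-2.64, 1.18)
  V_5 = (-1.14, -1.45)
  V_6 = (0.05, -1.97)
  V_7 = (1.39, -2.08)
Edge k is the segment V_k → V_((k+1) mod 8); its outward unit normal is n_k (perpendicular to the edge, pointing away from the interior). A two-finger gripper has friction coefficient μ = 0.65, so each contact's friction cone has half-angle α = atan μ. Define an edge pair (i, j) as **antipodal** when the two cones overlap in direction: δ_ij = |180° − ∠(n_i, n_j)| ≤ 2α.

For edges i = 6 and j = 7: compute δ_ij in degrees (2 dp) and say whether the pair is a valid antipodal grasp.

α = atan 0.65 = 33.02°;  2α = 66.05°
edge 6: e_6 = (+1.34, -0.11);  n_6 = (-0.0818, -0.9966)
edge 7: e_7 = (+1.04, +2.25);  n_7 = (+0.9077, -0.4196)
∠(n_6, n_7) = 69.89°
δ = |180° − 69.89°| = 110.11°
110.11° > 2α = 66.05°  →  invalid

δ = 110.11°, invalid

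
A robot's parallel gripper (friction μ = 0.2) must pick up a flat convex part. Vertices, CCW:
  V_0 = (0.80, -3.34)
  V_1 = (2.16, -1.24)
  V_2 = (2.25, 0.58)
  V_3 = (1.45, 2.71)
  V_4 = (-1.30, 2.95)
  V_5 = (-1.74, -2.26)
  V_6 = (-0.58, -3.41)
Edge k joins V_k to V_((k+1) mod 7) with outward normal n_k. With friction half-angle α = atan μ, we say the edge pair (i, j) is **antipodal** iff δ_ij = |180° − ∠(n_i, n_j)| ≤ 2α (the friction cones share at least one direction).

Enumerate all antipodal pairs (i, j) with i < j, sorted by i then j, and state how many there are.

count = 2; pairs: (1,4), (3,6)

α = atan 0.2 = 11.31°;  2α = 22.62°
n_0 = (+0.8394, -0.5436)
n_1 = (+0.9988, -0.0494)
n_2 = (+0.9361, +0.3516)
n_3 = (+0.0869, +0.9962)
n_4 = (-0.9965, +0.0842)
n_5 = (-0.7040, -0.7102)
n_6 = (+0.0507, -0.9987)
  (0,1): δ = 149.90°  ·
  (0,2): δ = 126.49°  ·
  (0,3): δ = 62.06°  ·
  (0,4): δ = 28.10°  ·
  (0,5): δ = 78.18°  ·
  (0,6): δ = 125.83°  ·
  (1,2): δ = 156.58°  ·
  (1,3): δ = 92.16°  ·
  (1,4): δ = 2.00°  ✓
  (1,5): δ = 48.08°  ·
  (1,6): δ = 95.73°  ·
  (2,3): δ = 115.57°  ·
  (2,4): δ = 25.41°  ·
  (2,5): δ = 24.66°  ·
  (2,6): δ = 72.32°  ·
  (3,4): δ = 89.84°  ·
  (3,5): δ = 39.76°  ·
  (3,6): δ = 7.89°  ✓
  (4,5): δ = 129.92°  ·
  (4,6): δ = 82.27°  ·
  (5,6): δ = 132.34°  ·
antipodal pairs: 2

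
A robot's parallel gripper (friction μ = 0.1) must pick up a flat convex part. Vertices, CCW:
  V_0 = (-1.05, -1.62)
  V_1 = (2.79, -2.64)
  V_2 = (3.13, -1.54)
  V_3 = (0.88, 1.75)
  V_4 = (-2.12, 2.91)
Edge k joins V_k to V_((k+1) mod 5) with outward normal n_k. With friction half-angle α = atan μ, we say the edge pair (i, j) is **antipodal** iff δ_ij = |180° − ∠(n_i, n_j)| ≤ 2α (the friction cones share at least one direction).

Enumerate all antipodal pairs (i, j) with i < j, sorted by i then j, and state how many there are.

α = atan 0.1 = 5.71°;  2α = 11.42°
n_0 = (-0.2567, -0.9665)
n_1 = (+0.9554, -0.2953)
n_2 = (+0.8254, +0.5645)
n_3 = (+0.3606, +0.9327)
n_4 = (-0.9732, -0.2299)
  (0,1): δ = 92.30°  ·
  (0,2): δ = 40.76°  ·
  (0,3): δ = 6.26°  ✓
  (0,4): δ = 118.17°  ·
  (1,2): δ = 128.46°  ·
  (1,3): δ = 93.96°  ·
  (1,4): δ = 30.47°  ·
  (2,3): δ = 145.51°  ·
  (2,4): δ = 21.08°  ·
  (3,4): δ = 55.57°  ·
antipodal pairs: 1

count = 1; pairs: (0,3)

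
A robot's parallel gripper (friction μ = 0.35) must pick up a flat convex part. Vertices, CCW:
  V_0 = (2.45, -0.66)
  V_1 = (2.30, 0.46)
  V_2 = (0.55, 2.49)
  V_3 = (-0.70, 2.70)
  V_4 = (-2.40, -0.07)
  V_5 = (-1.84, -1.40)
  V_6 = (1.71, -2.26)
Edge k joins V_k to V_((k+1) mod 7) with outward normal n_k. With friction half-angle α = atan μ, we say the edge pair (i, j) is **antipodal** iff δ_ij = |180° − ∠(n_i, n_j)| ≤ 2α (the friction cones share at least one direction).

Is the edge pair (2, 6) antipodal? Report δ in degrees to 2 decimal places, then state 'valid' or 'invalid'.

α = atan 0.35 = 19.29°;  2α = 38.58°
edge 2: e_2 = (-1.25, +0.21);  n_2 = (+0.1657, +0.9862)
edge 6: e_6 = (+0.74, +1.60);  n_6 = (+0.9076, -0.4198)
∠(n_2, n_6) = 105.28°
δ = |180° − 105.28°| = 74.72°
74.72° > 2α = 38.58°  →  invalid

δ = 74.72°, invalid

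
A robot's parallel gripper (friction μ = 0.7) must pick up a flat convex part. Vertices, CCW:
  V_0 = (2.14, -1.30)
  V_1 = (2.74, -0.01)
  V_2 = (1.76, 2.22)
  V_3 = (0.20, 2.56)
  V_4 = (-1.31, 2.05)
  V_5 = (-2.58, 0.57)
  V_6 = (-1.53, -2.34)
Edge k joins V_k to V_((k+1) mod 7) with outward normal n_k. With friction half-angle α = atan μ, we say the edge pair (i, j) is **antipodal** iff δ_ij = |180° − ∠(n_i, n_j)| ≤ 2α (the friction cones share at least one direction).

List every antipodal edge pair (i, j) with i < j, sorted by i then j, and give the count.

α = atan 0.7 = 34.99°;  2α = 69.98°
n_0 = (+0.9067, -0.4217)
n_1 = (+0.9155, +0.4023)
n_2 = (+0.2129, +0.9771)
n_3 = (-0.3200, +0.9474)
n_4 = (-0.7589, +0.6512)
n_5 = (-0.9406, -0.3394)
n_6 = (+0.2726, -0.9621)
  (0,1): δ = 131.33°  ·
  (0,2): δ = 77.35°  ·
  (0,3): δ = 46.39°  ✓
  (0,4): δ = 15.69°  ✓
  (0,5): δ = 44.78°  ✓
  (0,6): δ = 130.77°  ·
  (1,2): δ = 126.02°  ·
  (1,3): δ = 95.06°  ·
  (1,4): δ = 64.36°  ✓
  (1,5): δ = 3.88°  ✓
  (1,6): δ = 82.10°  ·
  (2,3): δ = 149.04°  ·
  (2,4): δ = 118.34°  ·
  (2,5): δ = 57.86°  ✓
  (2,6): δ = 28.12°  ✓
  (3,4): δ = 149.30°  ·
  (3,5): δ = 88.82°  ·
  (3,6): δ = 2.84°  ✓
  (4,5): δ = 119.53°  ·
  (4,6): δ = 33.55°  ✓
  (5,6): δ = 94.02°  ·
antipodal pairs: 9

count = 9; pairs: (0,3), (0,4), (0,5), (1,4), (1,5), (2,5), (2,6), (3,6), (4,6)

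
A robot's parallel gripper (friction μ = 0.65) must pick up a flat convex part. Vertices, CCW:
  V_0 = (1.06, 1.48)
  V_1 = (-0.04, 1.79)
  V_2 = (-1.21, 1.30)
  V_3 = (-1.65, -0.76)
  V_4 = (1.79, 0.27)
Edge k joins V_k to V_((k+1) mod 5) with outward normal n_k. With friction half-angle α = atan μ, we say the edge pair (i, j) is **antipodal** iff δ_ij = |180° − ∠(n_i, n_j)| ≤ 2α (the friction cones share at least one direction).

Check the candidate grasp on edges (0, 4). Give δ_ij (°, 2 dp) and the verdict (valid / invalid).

δ = 136.84°, invalid

α = atan 0.65 = 33.02°;  2α = 66.05°
edge 0: e_0 = (-1.10, +0.31);  n_0 = (+0.2713, +0.9625)
edge 4: e_4 = (-0.73, +1.21);  n_4 = (+0.8562, +0.5166)
∠(n_0, n_4) = 43.16°
δ = |180° − 43.16°| = 136.84°
136.84° > 2α = 66.05°  →  invalid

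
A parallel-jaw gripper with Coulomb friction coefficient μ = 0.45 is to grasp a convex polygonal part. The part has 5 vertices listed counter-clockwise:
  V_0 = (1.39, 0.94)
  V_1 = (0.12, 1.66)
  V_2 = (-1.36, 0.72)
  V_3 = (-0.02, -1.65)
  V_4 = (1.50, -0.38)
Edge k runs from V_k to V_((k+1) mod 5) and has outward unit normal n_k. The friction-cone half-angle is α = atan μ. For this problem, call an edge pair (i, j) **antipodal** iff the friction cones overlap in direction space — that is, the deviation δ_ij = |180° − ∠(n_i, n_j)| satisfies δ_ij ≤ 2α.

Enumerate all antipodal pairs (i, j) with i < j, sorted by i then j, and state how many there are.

count = 3; pairs: (0,2), (1,3), (2,4)

α = atan 0.45 = 24.23°;  2α = 48.46°
n_0 = (+0.4932, +0.8699)
n_1 = (-0.5361, +0.8441)
n_2 = (-0.8705, -0.4922)
n_3 = (+0.6412, -0.7674)
n_4 = (+0.9965, +0.0830)
  (0,1): δ = 118.03°  ·
  (0,2): δ = 30.97°  ✓
  (0,3): δ = 69.43°  ·
  (0,4): δ = 124.31°  ·
  (1,2): δ = 92.94°  ·
  (1,3): δ = 7.46°  ✓
  (1,4): δ = 62.34°  ·
  (2,3): δ = 79.60°  ·
  (2,4): δ = 24.72°  ✓
  (3,4): δ = 125.12°  ·
antipodal pairs: 3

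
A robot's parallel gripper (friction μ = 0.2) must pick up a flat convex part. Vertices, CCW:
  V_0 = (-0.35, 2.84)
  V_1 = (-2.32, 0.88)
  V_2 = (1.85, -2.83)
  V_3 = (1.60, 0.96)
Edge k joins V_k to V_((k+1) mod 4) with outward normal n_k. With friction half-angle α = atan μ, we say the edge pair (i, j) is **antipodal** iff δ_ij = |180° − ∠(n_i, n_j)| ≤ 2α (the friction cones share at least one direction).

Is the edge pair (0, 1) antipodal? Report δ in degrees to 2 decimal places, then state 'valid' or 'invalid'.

δ = 86.51°, invalid

α = atan 0.2 = 11.31°;  2α = 22.62°
edge 0: e_0 = (-1.97, -1.96);  n_0 = (-0.7053, +0.7089)
edge 1: e_1 = (+4.17, -3.71);  n_1 = (-0.6647, -0.7471)
∠(n_0, n_1) = 93.49°
δ = |180° − 93.49°| = 86.51°
86.51° > 2α = 22.62°  →  invalid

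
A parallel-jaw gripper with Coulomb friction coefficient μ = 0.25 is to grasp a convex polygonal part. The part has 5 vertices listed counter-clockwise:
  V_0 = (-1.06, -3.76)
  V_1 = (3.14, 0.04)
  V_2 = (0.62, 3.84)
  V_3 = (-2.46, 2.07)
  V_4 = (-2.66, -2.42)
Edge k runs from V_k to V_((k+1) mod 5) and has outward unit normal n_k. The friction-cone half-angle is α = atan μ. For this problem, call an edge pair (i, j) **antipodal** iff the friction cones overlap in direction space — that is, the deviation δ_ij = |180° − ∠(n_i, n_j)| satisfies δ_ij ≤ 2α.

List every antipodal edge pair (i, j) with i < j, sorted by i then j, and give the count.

α = atan 0.25 = 14.04°;  2α = 28.07°
n_0 = (+0.6709, -0.7415)
n_1 = (+0.8334, +0.5527)
n_2 = (-0.4983, +0.8670)
n_3 = (-0.9990, +0.0445)
n_4 = (-0.6421, -0.7666)
  (0,1): δ = 98.59°  ·
  (0,2): δ = 12.25°  ✓
  (0,3): δ = 45.31°  ·
  (0,4): δ = 97.92°  ·
  (1,2): δ = 93.67°  ·
  (1,3): δ = 36.10°  ·
  (1,4): δ = 16.50°  ✓
  (2,3): δ = 122.44°  ·
  (2,4): δ = 69.83°  ·
  (3,4): δ = 127.40°  ·
antipodal pairs: 2

count = 2; pairs: (0,2), (1,4)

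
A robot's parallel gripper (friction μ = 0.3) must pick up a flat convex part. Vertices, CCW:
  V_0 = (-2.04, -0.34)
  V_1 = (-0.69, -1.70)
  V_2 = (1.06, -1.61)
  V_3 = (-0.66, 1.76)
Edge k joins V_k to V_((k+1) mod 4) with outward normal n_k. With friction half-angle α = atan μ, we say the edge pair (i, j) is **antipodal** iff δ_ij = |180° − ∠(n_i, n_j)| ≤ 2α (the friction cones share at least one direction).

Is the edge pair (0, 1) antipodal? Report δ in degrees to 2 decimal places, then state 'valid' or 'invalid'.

α = atan 0.3 = 16.70°;  2α = 33.40°
edge 0: e_0 = (+1.35, -1.36);  n_0 = (-0.7097, -0.7045)
edge 1: e_1 = (+1.75, +0.09);  n_1 = (+0.0514, -0.9987)
∠(n_0, n_1) = 48.16°
δ = |180° − 48.16°| = 131.84°
131.84° > 2α = 33.40°  →  invalid

δ = 131.84°, invalid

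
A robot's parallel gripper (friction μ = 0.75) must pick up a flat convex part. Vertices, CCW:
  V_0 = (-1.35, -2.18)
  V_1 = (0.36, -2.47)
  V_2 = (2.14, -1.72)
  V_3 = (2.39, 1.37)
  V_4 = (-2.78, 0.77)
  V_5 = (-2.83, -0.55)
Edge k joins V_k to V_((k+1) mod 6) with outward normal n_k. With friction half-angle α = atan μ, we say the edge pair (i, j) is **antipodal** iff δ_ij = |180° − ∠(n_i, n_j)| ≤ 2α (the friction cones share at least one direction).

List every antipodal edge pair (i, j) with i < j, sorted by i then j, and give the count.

α = atan 0.75 = 36.87°;  2α = 73.74°
n_0 = (-0.1672, -0.9859)
n_1 = (+0.3883, -0.9215)
n_2 = (+0.9967, -0.0806)
n_3 = (-0.1153, +0.9933)
n_4 = (-0.9993, +0.0379)
n_5 = (-0.7404, -0.6722)
  (0,1): δ = 147.53°  ·
  (0,2): δ = 85.00°  ·
  (0,3): δ = 16.25°  ✓
  (0,4): δ = 97.46°  ·
  (0,5): δ = 141.86°  ·
  (1,2): δ = 117.47°  ·
  (1,3): δ = 16.23°  ✓
  (1,4): δ = 64.98°  ✓
  (1,5): δ = 109.39°  ·
  (2,3): δ = 78.75°  ·
  (2,4): δ = 2.46°  ✓
  (2,5): δ = 46.86°  ✓
  (3,4): δ = 98.79°  ·
  (3,5): δ = 54.38°  ✓
  (4,5): δ = 135.59°  ·
antipodal pairs: 6

count = 6; pairs: (0,3), (1,3), (1,4), (2,4), (2,5), (3,5)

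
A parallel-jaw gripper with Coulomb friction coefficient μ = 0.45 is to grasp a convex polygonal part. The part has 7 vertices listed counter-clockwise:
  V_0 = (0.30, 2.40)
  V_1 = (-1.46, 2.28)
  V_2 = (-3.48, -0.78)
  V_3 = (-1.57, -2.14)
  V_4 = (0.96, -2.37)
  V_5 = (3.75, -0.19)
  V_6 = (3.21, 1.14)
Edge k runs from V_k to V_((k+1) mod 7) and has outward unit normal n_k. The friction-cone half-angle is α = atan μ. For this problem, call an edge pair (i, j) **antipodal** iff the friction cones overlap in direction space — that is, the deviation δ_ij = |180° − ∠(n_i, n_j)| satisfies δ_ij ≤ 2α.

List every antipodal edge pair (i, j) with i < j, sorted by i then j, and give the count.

α = atan 0.45 = 24.23°;  2α = 48.46°
n_0 = (-0.0680, +0.9977)
n_1 = (-0.8346, +0.5509)
n_2 = (-0.5800, -0.8146)
n_3 = (-0.0905, -0.9959)
n_4 = (+0.6157, -0.7880)
n_5 = (+0.9265, +0.3762)
n_6 = (+0.3973, +0.9177)
  (0,1): δ = 127.33°  ·
  (0,2): δ = 39.35°  ✓
  (0,3): δ = 9.09°  ✓
  (0,4): δ = 34.10°  ✓
  (0,5): δ = 108.20°  ·
  (0,6): δ = 152.69°  ·
  (1,2): δ = 92.02°  ·
  (1,3): δ = 61.76°  ·
  (1,4): δ = 18.57°  ✓
  (1,5): δ = 55.53°  ·
  (1,6): δ = 100.02°  ·
  (2,3): δ = 149.74°  ·
  (2,4): δ = 106.54°  ·
  (2,5): δ = 32.45°  ✓
  (2,6): δ = 12.04°  ✓
  (3,4): δ = 136.80°  ·
  (3,5): δ = 62.71°  ·
  (3,6): δ = 18.22°  ✓
  (4,5): δ = 105.90°  ·
  (4,6): δ = 61.41°  ·
  (5,6): δ = 135.51°  ·
antipodal pairs: 7

count = 7; pairs: (0,2), (0,3), (0,4), (1,4), (2,5), (2,6), (3,6)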